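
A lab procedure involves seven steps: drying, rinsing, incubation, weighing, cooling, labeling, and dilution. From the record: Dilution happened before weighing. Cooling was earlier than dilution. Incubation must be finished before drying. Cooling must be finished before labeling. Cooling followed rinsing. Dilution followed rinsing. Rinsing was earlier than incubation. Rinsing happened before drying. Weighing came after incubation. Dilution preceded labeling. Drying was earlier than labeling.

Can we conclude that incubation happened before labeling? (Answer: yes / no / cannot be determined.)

yes

Chain the constraints: incubation → drying → labeling. Each link is directly stated, so incubation comes before labeling.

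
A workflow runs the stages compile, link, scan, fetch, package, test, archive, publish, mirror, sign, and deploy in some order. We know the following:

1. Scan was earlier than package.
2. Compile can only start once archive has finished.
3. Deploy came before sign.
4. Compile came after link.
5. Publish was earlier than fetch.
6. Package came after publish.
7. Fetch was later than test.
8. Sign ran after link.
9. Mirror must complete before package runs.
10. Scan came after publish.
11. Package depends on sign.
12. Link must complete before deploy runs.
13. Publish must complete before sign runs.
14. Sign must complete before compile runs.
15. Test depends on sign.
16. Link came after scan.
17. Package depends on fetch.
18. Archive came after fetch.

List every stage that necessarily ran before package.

deploy, fetch, link, mirror, publish, scan, sign, test

Directly stated before package: fetch, mirror, publish, scan, and sign.
Deploy reaches package via deploy → sign → package.
Link reaches package via link → sign → package.
Test reaches package via test → fetch → package.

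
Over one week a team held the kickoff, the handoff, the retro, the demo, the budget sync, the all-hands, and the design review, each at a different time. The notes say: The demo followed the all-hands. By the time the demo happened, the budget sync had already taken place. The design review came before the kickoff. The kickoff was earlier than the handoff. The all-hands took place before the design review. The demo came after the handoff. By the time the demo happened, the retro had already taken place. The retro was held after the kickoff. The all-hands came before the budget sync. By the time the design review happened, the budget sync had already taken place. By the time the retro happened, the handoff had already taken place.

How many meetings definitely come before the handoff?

4

Directly stated before the handoff: the kickoff.
The all-hands reaches the handoff via the all-hands → the design review → the kickoff → the handoff.
The budget sync reaches the handoff via the budget sync → the design review → the kickoff → the handoff.
The design review reaches the handoff via the design review → the kickoff → the handoff.
That's the all-hands, the budget sync, the design review, and the kickoff — 4 in all.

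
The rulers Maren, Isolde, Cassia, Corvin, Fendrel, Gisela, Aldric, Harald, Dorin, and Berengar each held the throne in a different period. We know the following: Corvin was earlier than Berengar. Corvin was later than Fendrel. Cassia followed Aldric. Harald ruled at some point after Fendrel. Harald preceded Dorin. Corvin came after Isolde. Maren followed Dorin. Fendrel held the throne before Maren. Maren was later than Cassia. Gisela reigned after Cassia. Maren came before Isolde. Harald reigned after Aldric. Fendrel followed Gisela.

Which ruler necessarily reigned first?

Aldric

Aldric has a chain of constraints placing them before every other ruler, so Aldric must be first.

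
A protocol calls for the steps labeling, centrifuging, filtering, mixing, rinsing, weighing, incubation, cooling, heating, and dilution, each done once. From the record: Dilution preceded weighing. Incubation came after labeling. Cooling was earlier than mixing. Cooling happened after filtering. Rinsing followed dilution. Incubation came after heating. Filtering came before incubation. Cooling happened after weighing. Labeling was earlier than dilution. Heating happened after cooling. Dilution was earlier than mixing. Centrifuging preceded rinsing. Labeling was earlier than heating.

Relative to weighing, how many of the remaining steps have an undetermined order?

3

Forced before weighing: dilution and labeling; forced after weighing: cooling, heating, incubation, and mixing.
That leaves centrifuging, filtering, and rinsing with no forced order relative to weighing — 3.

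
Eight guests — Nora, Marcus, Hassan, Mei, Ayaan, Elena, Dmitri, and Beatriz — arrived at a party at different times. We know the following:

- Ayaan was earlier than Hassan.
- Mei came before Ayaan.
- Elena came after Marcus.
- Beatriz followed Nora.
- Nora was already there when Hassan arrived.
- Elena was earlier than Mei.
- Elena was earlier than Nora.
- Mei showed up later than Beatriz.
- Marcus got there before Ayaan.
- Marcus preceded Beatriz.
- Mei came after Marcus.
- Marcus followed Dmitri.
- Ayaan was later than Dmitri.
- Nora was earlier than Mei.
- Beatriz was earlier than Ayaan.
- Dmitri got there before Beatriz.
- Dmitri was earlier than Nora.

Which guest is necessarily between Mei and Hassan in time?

Ayaan

Tracing the constraints gives Mei → Ayaan → Hassan, so Ayaan sits after Mei and before Hassan.
No other guest is forced both after Mei and before Hassan.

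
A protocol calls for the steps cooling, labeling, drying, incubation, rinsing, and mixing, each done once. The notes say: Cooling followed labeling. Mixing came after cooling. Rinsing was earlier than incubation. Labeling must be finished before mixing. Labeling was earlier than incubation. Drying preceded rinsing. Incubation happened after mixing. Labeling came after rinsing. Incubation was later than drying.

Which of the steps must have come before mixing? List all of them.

cooling, drying, labeling, rinsing

Directly stated before mixing: cooling and labeling.
Drying reaches mixing via drying → rinsing → labeling → mixing.
Rinsing reaches mixing via rinsing → labeling → mixing.
No chain forces incubation ahead of mixing.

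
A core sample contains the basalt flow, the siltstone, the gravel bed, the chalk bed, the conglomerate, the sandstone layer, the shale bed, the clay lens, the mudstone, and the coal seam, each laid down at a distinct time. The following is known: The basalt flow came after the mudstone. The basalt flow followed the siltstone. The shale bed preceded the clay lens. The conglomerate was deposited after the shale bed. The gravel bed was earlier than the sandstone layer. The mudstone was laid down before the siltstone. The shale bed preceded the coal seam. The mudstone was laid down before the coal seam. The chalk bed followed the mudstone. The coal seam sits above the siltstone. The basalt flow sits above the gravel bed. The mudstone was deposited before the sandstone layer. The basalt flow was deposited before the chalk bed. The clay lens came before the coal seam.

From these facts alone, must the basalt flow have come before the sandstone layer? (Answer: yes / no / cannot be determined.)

No chain of stated constraints runs from the basalt flow to the sandstone layer, and none runs from the sandstone layer to the basalt flow either.
So the relative order of the basalt flow and the sandstone layer is not fixed by the given facts.

cannot be determined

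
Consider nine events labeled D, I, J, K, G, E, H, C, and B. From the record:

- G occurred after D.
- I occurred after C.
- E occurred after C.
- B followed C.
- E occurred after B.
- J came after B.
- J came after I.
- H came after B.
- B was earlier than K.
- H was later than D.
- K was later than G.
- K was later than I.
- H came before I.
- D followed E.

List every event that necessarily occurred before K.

B, C, D, E, G, H, I

Directly stated before K: B, G, and I.
C reaches K via C → B → K.
D reaches K via D → G → K.
E reaches K via E → D → G → K.
Likewise H reaches K by chaining the stated constraints.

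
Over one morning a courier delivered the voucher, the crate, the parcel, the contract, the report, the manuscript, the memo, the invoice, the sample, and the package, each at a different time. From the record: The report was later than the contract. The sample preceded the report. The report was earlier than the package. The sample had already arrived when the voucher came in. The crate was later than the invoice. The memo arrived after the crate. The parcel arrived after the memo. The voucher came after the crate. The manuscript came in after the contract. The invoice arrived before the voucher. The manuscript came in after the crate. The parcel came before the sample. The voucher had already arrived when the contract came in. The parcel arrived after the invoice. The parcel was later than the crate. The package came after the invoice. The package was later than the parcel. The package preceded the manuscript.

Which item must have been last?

Every other item has a chain of constraints placing it before the manuscript, so the manuscript is last.

the manuscript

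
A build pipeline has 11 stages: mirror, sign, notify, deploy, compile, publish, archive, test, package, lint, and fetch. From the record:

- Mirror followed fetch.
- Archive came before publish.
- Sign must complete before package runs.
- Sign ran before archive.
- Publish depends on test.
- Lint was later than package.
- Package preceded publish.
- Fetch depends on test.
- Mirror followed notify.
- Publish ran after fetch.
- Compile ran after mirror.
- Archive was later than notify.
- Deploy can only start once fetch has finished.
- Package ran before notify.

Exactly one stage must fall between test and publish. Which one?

fetch

Tracing the constraints gives test → fetch → publish, so fetch sits after test and before publish.
No other stage is forced both after test and before publish.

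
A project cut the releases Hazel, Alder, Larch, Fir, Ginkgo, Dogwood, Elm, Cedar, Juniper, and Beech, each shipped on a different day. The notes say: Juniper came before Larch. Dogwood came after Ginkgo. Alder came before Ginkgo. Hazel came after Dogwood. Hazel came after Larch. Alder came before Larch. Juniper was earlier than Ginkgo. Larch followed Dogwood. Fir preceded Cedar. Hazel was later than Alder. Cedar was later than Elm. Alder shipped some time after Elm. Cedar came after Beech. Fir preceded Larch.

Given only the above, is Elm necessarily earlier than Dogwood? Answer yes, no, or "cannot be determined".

Chain the constraints: Elm → Alder → Ginkgo → Dogwood. Each link is directly stated, so Elm comes before Dogwood.

yes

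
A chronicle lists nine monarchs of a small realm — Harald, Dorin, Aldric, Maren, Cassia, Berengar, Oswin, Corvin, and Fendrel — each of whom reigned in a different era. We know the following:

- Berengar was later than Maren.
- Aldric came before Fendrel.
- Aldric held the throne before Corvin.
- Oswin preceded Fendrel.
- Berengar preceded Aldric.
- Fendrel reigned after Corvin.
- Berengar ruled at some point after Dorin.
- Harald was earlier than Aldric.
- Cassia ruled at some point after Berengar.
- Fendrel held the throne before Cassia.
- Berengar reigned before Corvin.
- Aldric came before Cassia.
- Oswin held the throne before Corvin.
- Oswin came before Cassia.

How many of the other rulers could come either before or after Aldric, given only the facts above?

Forced before Aldric: Berengar, Dorin, Harald, and Maren; forced after Aldric: Cassia, Corvin, and Fendrel.
That leaves Oswin with no forced order relative to Aldric — 1.

1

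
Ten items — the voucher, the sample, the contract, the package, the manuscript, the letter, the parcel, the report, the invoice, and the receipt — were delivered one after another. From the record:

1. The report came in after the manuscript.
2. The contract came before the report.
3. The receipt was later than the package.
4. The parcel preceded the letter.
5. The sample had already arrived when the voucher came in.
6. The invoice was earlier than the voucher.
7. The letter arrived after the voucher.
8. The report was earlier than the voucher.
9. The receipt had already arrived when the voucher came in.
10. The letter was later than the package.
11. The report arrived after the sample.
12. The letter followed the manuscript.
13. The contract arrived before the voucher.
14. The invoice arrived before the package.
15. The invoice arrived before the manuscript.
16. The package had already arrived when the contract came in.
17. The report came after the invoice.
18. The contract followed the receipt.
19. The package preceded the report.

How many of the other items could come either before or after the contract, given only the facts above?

3

Forced before the contract: the invoice, the package, and the receipt; forced after the contract: the letter, the report, and the voucher.
That leaves the manuscript, the parcel, and the sample with no forced order relative to the contract — 3.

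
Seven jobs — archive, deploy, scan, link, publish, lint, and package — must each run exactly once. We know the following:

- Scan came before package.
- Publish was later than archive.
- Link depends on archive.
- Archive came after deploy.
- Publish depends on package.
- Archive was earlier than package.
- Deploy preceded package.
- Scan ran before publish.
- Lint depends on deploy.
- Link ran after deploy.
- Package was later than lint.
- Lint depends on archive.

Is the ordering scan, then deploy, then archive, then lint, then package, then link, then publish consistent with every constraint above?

yes

Check each stated constraint against the proposed order — e.g. scan is ahead of package; scan is ahead of publish. Every pair is in the required order; nothing is violated.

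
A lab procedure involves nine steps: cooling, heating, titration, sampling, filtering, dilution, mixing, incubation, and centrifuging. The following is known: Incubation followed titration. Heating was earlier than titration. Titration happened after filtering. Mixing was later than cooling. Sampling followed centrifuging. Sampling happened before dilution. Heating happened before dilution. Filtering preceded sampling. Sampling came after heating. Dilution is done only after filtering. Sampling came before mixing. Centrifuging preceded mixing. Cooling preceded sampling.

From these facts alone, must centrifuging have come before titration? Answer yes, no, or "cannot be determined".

cannot be determined

No chain of stated constraints runs from centrifuging to titration, and none runs from titration to centrifuging either.
So the relative order of centrifuging and titration is not fixed by the given facts.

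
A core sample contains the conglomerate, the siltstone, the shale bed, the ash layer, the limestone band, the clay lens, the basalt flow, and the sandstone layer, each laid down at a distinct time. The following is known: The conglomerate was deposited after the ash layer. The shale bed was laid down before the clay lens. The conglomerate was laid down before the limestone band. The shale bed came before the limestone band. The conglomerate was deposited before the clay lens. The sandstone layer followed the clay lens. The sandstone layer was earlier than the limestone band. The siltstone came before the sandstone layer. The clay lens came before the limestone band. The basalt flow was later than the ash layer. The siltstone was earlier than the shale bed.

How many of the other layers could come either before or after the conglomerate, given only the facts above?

3

Forced before the conglomerate: the ash layer; forced after the conglomerate: the clay lens, the limestone band, and the sandstone layer.
That leaves the basalt flow, the shale bed, and the siltstone with no forced order relative to the conglomerate — 3.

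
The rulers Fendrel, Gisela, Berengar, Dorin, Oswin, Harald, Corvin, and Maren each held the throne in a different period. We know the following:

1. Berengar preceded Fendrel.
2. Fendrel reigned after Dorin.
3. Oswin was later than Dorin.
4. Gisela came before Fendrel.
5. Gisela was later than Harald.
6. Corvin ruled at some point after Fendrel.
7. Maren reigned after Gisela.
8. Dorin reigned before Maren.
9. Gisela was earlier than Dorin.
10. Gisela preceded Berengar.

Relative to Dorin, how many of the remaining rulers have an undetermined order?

Forced before Dorin: Gisela and Harald; forced after Dorin: Corvin, Fendrel, Maren, and Oswin.
That leaves Berengar with no forced order relative to Dorin — 1.

1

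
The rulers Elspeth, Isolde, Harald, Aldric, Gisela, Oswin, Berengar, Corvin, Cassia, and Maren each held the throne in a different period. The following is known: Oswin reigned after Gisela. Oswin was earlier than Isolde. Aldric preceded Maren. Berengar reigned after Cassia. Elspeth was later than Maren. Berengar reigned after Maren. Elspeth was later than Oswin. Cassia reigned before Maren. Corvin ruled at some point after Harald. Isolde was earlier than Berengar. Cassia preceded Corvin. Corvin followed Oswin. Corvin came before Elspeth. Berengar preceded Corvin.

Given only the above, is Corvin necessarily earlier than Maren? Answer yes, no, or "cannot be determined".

no

Tracing the constraints gives Maren → Berengar → Corvin, so Maren must come before Corvin.
That means Corvin cannot be before Maren.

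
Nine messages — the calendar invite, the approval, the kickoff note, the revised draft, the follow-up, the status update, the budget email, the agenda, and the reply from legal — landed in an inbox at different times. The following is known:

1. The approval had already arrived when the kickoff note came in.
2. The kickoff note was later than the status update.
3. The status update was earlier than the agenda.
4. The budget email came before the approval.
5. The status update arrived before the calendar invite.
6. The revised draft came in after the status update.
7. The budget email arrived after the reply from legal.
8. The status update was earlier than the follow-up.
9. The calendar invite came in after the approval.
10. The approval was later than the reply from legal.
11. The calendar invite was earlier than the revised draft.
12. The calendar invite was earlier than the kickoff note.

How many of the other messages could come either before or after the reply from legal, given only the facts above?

Forced after the reply from legal: the approval, the budget email, the calendar invite, the kickoff note, and the revised draft.
That leaves the agenda, the follow-up, and the status update with no forced order relative to the reply from legal — 3.

3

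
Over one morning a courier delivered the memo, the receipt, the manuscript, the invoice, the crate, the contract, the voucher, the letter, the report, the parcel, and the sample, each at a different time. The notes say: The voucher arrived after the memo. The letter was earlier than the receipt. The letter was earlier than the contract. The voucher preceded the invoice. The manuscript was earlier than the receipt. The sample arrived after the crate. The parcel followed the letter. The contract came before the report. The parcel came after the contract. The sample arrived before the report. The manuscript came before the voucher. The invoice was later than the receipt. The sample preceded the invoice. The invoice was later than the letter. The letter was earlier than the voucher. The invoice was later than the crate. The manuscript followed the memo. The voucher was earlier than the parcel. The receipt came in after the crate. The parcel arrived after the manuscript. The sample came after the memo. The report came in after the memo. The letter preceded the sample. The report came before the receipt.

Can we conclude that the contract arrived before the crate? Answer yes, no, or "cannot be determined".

No chain of stated constraints runs from the contract to the crate, and none runs from the crate to the contract either.
So the relative order of the contract and the crate is not fixed by the given facts.

cannot be determined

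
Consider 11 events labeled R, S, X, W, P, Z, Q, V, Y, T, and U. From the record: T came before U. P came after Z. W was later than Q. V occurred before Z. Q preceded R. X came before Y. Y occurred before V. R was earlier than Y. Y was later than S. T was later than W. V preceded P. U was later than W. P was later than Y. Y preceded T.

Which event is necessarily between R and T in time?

Tracing the constraints gives R → Y → T, so Y sits after R and before T.
No other event is forced both after R and before T.

Y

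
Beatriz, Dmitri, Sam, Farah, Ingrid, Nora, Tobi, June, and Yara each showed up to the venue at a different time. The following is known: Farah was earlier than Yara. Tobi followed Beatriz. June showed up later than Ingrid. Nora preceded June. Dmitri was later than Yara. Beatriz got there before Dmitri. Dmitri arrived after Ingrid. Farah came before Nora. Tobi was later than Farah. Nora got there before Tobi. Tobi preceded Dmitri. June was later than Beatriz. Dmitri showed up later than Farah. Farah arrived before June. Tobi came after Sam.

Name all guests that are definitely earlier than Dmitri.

Directly stated before Dmitri: Beatriz, Farah, Ingrid, Tobi, and Yara.
Nora reaches Dmitri via Nora → Tobi → Dmitri.
Sam reaches Dmitri via Sam → Tobi → Dmitri.
No chain forces June ahead of Dmitri.

Beatriz, Farah, Ingrid, Nora, Sam, Tobi, Yara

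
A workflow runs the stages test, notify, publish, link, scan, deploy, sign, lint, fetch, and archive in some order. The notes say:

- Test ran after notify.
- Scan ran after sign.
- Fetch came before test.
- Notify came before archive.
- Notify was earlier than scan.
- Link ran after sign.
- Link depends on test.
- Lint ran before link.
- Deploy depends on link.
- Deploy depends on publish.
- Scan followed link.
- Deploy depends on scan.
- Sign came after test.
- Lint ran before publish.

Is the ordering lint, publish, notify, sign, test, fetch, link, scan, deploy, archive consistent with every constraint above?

no

The constraints require test before sign, but in the proposed sequence sign appears ahead of test. That one violation is enough.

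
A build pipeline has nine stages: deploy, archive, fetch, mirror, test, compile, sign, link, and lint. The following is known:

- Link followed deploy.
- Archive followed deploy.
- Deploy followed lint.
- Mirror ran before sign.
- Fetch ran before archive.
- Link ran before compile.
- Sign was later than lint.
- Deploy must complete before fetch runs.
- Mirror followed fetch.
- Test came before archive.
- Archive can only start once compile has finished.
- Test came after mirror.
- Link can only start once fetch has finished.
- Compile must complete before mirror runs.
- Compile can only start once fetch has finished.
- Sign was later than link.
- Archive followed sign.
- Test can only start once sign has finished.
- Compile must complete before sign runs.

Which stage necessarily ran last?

archive

Every other stage has a chain of constraints placing it before archive, so archive is last.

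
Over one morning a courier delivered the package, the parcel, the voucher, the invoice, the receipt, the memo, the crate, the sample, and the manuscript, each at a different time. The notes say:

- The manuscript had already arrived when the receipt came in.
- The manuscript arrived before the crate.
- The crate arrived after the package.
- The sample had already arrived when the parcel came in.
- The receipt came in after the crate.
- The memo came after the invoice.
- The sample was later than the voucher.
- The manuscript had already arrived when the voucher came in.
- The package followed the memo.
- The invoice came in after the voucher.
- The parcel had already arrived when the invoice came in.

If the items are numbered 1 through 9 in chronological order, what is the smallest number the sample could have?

The manuscript and the voucher must both come before the sample — 2 forced predecessors.
Nothing else is forced ahead of the sample, so its earliest slot is position 2 + 1 = 3.

3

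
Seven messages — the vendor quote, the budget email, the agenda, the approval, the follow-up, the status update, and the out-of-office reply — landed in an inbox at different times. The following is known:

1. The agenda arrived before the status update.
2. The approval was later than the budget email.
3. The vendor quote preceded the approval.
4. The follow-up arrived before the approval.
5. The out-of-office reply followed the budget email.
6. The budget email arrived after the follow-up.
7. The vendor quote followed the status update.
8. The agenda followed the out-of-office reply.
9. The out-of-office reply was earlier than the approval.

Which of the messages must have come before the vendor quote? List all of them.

the agenda, the budget email, the follow-up, the out-of-office reply, the status update

Directly stated before the vendor quote: the status update.
The agenda reaches the vendor quote via the agenda → the status update → the vendor quote.
The budget email reaches the vendor quote via the budget email → the out-of-office reply → the agenda → the status update → the vendor quote.
The follow-up reaches the vendor quote via the follow-up → the budget email → the out-of-office reply → the agenda → the status update → the vendor quote.
Likewise the out-of-office reply reaches the vendor quote by chaining the stated constraints.
No chain forces the approval ahead of the vendor quote.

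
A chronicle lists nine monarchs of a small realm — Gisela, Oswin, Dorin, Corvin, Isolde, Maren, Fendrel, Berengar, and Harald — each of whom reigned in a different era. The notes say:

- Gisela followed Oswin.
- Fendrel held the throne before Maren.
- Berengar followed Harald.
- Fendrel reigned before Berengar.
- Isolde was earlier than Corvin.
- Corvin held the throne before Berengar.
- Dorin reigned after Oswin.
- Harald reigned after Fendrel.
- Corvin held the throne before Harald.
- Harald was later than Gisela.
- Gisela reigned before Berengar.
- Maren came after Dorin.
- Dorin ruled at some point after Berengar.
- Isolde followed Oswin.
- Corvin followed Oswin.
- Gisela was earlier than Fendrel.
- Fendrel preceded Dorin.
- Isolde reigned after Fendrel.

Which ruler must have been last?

Every other ruler has a chain of constraints placing them before Maren, so Maren is last.

Maren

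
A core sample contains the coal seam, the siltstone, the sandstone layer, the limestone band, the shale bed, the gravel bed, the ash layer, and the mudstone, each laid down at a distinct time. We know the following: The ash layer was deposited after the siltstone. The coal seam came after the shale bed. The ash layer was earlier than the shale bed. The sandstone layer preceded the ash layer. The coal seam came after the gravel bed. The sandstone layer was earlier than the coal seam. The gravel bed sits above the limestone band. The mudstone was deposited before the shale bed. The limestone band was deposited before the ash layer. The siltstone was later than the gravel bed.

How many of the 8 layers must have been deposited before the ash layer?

4

Directly stated before the ash layer: the limestone band, the sandstone layer, and the siltstone.
The gravel bed reaches the ash layer via the gravel bed → the siltstone → the ash layer.
That's the gravel bed, the limestone band, the sandstone layer, and the siltstone — 4 in all.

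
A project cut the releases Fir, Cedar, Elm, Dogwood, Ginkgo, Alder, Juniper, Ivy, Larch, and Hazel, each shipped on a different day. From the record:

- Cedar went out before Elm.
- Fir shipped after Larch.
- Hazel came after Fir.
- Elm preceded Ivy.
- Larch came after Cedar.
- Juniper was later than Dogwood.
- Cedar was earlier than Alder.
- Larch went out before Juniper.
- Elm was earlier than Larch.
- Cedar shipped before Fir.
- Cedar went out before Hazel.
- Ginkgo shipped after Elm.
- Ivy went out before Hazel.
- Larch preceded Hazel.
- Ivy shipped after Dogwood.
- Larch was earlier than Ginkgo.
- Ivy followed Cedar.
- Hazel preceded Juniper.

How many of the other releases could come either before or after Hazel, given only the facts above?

Forced before Hazel: Cedar, Dogwood, Elm, Fir, Ivy, and Larch; forced after Hazel: Juniper.
That leaves Alder and Ginkgo with no forced order relative to Hazel — 2.

2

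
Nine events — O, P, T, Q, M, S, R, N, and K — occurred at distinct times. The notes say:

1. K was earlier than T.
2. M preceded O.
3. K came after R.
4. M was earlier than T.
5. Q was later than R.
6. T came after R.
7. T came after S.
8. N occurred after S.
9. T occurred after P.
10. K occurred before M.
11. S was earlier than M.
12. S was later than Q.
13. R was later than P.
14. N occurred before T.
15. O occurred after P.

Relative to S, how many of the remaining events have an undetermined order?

Forced before S: P, Q, and R; forced after S: M, N, O, and T.
That leaves K with no forced order relative to S — 1.

1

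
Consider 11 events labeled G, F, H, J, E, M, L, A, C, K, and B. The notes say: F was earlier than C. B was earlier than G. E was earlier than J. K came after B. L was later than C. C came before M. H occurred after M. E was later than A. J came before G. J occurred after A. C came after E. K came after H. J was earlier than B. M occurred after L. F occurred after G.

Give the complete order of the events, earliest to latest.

The constraints fix every adjacent pair, so only one ordering works:
A → E → J → B → G → F → C → L → M → H → K.

A, E, J, B, G, F, C, L, M, H, K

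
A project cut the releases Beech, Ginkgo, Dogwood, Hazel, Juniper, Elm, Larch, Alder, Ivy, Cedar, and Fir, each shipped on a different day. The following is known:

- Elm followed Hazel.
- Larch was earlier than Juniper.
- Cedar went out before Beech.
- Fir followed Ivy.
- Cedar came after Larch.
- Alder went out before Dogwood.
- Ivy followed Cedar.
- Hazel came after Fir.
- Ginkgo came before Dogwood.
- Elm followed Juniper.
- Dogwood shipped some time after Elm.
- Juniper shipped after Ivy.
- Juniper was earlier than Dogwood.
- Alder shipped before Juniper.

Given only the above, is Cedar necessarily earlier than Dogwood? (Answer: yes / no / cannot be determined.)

yes

Chain the constraints: Cedar → Ivy → Juniper → Dogwood. Each link is directly stated, so Cedar comes before Dogwood.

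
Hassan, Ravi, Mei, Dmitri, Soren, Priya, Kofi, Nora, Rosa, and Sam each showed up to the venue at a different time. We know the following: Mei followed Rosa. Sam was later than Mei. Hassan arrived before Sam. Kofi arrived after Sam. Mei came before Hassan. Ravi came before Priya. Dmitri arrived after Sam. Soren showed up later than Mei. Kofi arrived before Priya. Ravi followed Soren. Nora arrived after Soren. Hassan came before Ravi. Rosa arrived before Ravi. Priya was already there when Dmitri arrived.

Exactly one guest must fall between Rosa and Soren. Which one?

Tracing the constraints gives Rosa → Mei → Soren, so Mei sits after Rosa and before Soren.
No other guest is forced both after Rosa and before Soren.

Mei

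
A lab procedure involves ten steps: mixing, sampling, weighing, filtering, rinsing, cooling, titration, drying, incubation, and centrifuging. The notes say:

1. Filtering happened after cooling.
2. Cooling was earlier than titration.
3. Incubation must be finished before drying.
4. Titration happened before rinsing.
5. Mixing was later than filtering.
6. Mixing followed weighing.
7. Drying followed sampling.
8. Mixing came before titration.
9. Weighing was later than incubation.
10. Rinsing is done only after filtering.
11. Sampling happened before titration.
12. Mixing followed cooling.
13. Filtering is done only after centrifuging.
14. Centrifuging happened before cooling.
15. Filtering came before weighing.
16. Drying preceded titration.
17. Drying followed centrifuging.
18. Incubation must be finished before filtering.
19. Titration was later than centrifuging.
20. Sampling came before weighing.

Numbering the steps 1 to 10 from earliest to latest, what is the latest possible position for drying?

8

Drying must come before rinsing and titration — 2 steps forced after it.
Everything else can be placed before drying in some valid order, so drying can sit as late as position 10 − 2 = 8.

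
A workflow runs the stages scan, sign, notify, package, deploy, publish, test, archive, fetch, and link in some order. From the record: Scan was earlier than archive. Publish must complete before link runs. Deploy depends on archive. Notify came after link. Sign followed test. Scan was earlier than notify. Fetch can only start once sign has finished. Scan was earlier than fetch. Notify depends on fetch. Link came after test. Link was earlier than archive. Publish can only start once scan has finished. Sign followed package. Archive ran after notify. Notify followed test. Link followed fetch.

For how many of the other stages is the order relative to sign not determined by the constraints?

Forced before sign: package and test; forced after sign: archive, deploy, fetch, link, and notify.
That leaves publish and scan with no forced order relative to sign — 2.

2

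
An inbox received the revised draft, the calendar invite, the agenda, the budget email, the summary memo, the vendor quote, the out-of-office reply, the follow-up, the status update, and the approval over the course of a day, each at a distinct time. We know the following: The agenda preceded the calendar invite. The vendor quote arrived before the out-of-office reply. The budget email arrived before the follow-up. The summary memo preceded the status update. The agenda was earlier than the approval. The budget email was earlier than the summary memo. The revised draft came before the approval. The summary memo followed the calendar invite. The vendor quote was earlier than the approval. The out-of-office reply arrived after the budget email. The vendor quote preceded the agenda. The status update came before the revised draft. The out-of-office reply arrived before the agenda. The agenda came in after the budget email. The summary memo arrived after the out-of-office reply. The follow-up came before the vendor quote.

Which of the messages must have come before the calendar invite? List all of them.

the agenda, the budget email, the follow-up, the out-of-office reply, the vendor quote

Directly stated before the calendar invite: the agenda.
The budget email reaches the calendar invite via the budget email → the agenda → the calendar invite.
The follow-up reaches the calendar invite via the follow-up → the vendor quote → the agenda → the calendar invite.
The out-of-office reply reaches the calendar invite via the out-of-office reply → the agenda → the calendar invite.
Likewise the vendor quote reaches the calendar invite by chaining the stated constraints.
No chain forces the revised draft (or any of the others) ahead of the calendar invite.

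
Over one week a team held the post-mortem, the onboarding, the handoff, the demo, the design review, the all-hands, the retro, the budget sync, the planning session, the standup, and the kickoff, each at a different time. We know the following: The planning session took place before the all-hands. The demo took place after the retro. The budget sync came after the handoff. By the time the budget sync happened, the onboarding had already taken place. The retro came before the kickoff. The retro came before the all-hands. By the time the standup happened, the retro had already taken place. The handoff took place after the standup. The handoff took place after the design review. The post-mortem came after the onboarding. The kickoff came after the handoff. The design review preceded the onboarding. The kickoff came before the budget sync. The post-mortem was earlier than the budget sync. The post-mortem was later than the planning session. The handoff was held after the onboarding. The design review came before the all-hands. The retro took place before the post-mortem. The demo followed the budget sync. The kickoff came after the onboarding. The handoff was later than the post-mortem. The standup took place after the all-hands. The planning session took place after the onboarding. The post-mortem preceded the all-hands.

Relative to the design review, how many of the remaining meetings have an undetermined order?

1

Forced after the design review: the all-hands, the budget sync, the demo, the handoff, the kickoff, the onboarding, the planning session, the post-mortem, and the standup.
That leaves the retro with no forced order relative to the design review — 1.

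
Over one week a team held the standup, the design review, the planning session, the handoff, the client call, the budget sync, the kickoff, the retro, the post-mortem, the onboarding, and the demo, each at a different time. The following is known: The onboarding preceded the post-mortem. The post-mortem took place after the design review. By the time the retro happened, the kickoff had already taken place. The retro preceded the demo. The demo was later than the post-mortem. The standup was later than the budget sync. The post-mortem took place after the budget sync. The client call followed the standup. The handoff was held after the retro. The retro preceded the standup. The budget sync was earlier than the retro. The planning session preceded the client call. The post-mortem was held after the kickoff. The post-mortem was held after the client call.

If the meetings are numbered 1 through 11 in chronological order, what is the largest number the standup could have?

8

The standup must come before the client call, the demo, and the post-mortem — 3 meetings forced after it.
Everything else can be placed before the standup in some valid order, so the standup can sit as late as position 11 − 3 = 8.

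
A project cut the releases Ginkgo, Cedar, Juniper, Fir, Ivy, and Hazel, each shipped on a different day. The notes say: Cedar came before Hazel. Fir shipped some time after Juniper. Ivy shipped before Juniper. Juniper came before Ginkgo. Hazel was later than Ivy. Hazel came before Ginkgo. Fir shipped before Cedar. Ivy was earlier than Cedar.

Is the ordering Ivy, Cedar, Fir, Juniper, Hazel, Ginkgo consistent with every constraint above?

no

The constraints require Fir before Cedar, but in the proposed sequence Cedar appears ahead of Fir. That one violation is enough.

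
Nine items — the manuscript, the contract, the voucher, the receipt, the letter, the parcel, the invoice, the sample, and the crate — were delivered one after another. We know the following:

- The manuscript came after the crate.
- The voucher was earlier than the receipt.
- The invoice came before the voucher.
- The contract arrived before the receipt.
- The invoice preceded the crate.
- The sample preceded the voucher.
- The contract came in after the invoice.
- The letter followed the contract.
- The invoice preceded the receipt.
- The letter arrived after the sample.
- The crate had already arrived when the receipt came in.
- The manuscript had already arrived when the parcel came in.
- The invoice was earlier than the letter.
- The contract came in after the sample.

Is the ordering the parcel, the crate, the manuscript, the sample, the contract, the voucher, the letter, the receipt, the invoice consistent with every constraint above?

no

The constraints require the invoice before the contract, but in the proposed sequence the contract appears ahead of the invoice. That one violation is enough.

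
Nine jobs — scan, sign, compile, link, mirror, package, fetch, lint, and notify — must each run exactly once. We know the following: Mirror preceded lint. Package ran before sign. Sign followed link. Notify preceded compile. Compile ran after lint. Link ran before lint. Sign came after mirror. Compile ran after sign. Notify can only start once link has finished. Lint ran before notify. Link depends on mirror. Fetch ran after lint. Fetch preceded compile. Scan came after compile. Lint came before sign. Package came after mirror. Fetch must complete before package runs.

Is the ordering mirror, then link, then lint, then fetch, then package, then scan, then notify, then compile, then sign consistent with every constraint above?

no

The constraints require sign before compile, but in the proposed sequence compile appears ahead of sign. That one violation is enough.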